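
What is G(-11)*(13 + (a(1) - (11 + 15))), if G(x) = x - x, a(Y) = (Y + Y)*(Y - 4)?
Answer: 0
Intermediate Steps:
a(Y) = 2*Y*(-4 + Y) (a(Y) = (2*Y)*(-4 + Y) = 2*Y*(-4 + Y))
G(x) = 0
G(-11)*(13 + (a(1) - (11 + 15))) = 0*(13 + (2*1*(-4 + 1) - (11 + 15))) = 0*(13 + (2*1*(-3) - 1*26)) = 0*(13 + (-6 - 26)) = 0*(13 - 32) = 0*(-19) = 0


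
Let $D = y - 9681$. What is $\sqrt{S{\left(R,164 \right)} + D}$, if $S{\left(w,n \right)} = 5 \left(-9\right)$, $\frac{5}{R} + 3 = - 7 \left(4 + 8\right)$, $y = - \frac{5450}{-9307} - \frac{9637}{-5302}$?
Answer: $\frac{i \sqrt{23676953258555635170}}{49345714} \approx 98.608 i$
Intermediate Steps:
$y = \frac{118587459}{49345714}$ ($y = \left(-5450\right) \left(- \frac{1}{9307}\right) - - \frac{9637}{5302} = \frac{5450}{9307} + \frac{9637}{5302} = \frac{118587459}{49345714} \approx 2.4032$)
$R = - \frac{5}{87}$ ($R = \frac{5}{-3 - 7 \left(4 + 8\right)} = \frac{5}{-3 - 84} = \frac{5}{-87} = 5 \left(- \frac{1}{87}\right) = - \frac{5}{87} \approx -0.057471$)
$D = - \frac{477597269775}{49345714}$ ($D = \frac{118587459}{49345714} - 9681 = - \frac{477597269775}{49345714} \approx -9678.6$)
$S{\left(w,n \right)} = -45$
$\sqrt{S{\left(R,164 \right)} + D} = \sqrt{-45 - \frac{477597269775}{49345714}} = \sqrt{- \frac{479817826905}{49345714}} = \frac{i \sqrt{23676953258555635170}}{49345714}$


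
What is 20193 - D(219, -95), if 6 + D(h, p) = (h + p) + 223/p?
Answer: 1907348/95 ≈ 20077.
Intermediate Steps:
D(h, p) = -6 + h + p + 223/p (D(h, p) = -6 + ((h + p) + 223/p) = -6 + (h + p + 223/p) = -6 + h + p + 223/p)
20193 - D(219, -95) = 20193 - (-6 + 219 - 95 + 223/(-95)) = 20193 - (-6 + 219 - 95 + 223*(-1/95)) = 20193 - (-6 + 219 - 95 - 223/95) = 20193 - 1*10987/95 = 20193 - 10987/95 = 1907348/95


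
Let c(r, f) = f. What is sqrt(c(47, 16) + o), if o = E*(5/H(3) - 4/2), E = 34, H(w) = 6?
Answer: I*sqrt(213)/3 ≈ 4.8648*I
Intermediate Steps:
o = -119/3 (o = 34*(5/6 - 4/2) = 34*(5*(1/6) - 4*1/2) = 34*(5/6 - 2) = 34*(-7/6) = -119/3 ≈ -39.667)
sqrt(c(47, 16) + o) = sqrt(16 - 119/3) = sqrt(-71/3) = I*sqrt(213)/3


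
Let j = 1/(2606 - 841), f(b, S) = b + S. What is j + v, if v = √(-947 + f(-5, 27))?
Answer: 1/1765 + 5*I*√37 ≈ 0.00056657 + 30.414*I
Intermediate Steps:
f(b, S) = S + b
j = 1/1765 ≈ 0.00056657
v = 5*I*√37 (v = √(-947 + (27 - 5)) = √(-947 + 22) = √(-925) = 5*I*√37 ≈ 30.414*I)
j + v = 1/1765 + 5*I*√37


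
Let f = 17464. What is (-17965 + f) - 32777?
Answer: -33278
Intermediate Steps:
(-17965 + f) - 32777 = (-17965 + 17464) - 32777 = -501 - 32777 = -33278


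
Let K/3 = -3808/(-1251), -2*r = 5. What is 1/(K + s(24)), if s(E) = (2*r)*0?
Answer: 417/3808 ≈ 0.10951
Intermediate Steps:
r = -5/2 (r = -½*5 = -5/2 ≈ -2.5000)
K = 3808/417 (K = 3*(-3808/(-1251)) = 3*(-3808*(-1/1251)) = 3*(3808/1251) = 3808/417 ≈ 9.1319)
s(E) = 0 (s(E) = (2*(-5/2))*0 = -5*0 = 0)
1/(K + s(24)) = 1/(3808/417 + 0) = 1/(3808/417) = 417/3808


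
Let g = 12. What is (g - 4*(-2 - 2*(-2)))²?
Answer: 16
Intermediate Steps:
(g - 4*(-2 - 2*(-2)))² = (12 - 4*(-2 - 2*(-2)))² = (12 - 4*(-2 + 4))² = (12 - 4*2)² = (12 - 8)² = 4² = 16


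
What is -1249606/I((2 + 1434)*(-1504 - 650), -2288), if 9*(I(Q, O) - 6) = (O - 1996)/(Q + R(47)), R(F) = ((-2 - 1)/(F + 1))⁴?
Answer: -126655243919193949/608152453117 ≈ -2.0826e+5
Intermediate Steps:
R(F) = 81/(1 + F)⁴ (R(F) = (-3/(1 + F))⁴ = 81/(1 + F)⁴)
I(Q, O) = 6 + (-1996 + O)/(9*(1/65536 + Q)) (I(Q, O) = 6 + ((O - 1996)/(Q + 81/(1 + 47)⁴))/9 = 6 + ((-1996 + O)/(Q + 81/48⁴))/9 = 6 + ((-1996 + O)/(Q + 81*(1/5308416)))/9 = 6 + ((-1996 + O)/(Q + 1/65536))/9 = 6 + ((-1996 + O)/(1/65536 + Q))/9 = 6 + (-1996 + O)/(9*(1/65536 + Q)))
-1249606/I((2 + 1434)*(-1504 - 650), -2288) = -1249606*9*(1 + 65536*((2 + 1434)*(-1504 - 650)))/(2*(-65404901 + 32768*(-2288) + 1769472*((2 + 1434)*(-1504 - 650)))) = -1249606*9*(1 + 65536*(1436*(-2154)))/(2*(-65404901 - 74973184 + 1769472*(1436*(-2154)))) = -1249606*9*(1 + 65536*(-3093144))/(2*(-65404901 - 74973184 + 1769472*(-3093144))) = -1249606*9*(1 - 202712285184)/(2*(-65404901 - 74973184 - 5473231699968)) = -1249606/((2/9)*(-5473372078053)/(-202712285183)) = -1249606/((2/9)*(-1/202712285183)*(-5473372078053)) = -1249606/1216304906234/202712285183 = -1249606*202712285183/1216304906234 = -126655243919193949/608152453117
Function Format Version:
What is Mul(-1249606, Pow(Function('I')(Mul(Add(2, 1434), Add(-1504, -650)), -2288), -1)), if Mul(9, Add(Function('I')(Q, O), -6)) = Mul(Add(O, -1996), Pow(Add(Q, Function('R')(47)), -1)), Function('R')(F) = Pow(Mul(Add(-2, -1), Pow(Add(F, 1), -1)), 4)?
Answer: Rational(-126655243919193949, 608152453117) ≈ -2.0826e+5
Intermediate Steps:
Function('R')(F) = Mul(81, Pow(Add(1, F), -4)) (Function('R')(F) = Pow(Mul(-3, Pow(Add(1, F), -1)), 4) = Mul(81, Pow(Add(1, F), -4)))
Function('I')(Q, O) = Add(6, Mul(Rational(1, 9), Pow(Add(Rational(1, 65536), Q), -1), Add(-1996, O))) (Function('I')(Q, O) = Add(6, Mul(Rational(1, 9), Mul(Add(O, -1996), Pow(Add(Q, Mul(81, Pow(Add(1, 47), -4))), -1)))) = Add(6, Mul(Rational(1, 9), Mul(Add(-1996, O), Pow(Add(Q, Mul(81, Pow(48, -4))), -1)))) = Add(6, Mul(Rational(1, 9), Mul(Add(-1996, O), Pow(Add(Q, Mul(81, Rational(1, 5308416))), -1)))) = Add(6, Mul(Rational(1, 9), Mul(Add(-1996, O), Pow(Add(Q, Rational(1, 65536)), -1)))) = Add(6, Mul(Rational(1, 9), Mul(Add(-1996, O), Pow(Add(Rational(1, 65536), Q), -1)))) = Add(6, Mul(Rational(1, 9), Mul(Pow(Add(Rational(1, 65536), Q), -1), Add(-1996, O)))) = Add(6, Mul(Rational(1, 9), Pow(Add(Rational(1, 65536), Q), -1), Add(-1996, O))))
Mul(-1249606, Pow(Function('I')(Mul(Add(2, 1434), Add(-1504, -650)), -2288), -1)) = Mul(-1249606, Pow(Mul(Rational(2, 9), Pow(Add(1, Mul(65536, Mul(Add(2, 1434), Add(-1504, -650)))), -1), Add(-65404901, Mul(32768, -2288), Mul(1769472, Mul(Add(2, 1434), Add(-1504, -650))))), -1)) = Mul(-1249606, Pow(Mul(Rational(2, 9), Pow(Add(1, Mul(65536, Mul(1436, -2154))), -1), Add(-65404901, -74973184, Mul(1769472, Mul(1436, -2154)))), -1)) = Mul(-1249606, Pow(Mul(Rational(2, 9), Pow(Add(1, Mul(65536, -3093144)), -1), Add(-65404901, -74973184, Mul(1769472, -3093144))), -1)) = Mul(-1249606, Pow(Mul(Rational(2, 9), Pow(Add(1, -202712285184), -1), Add(-65404901, -74973184, -5473231699968)), -1)) = Mul(-1249606, Pow(Mul(Rational(2, 9), Pow(-202712285183, -1), -5473372078053), -1)) = Mul(-1249606, Pow(Mul(Rational(2, 9), Rational(-1, 202712285183), -5473372078053), -1)) = Mul(-1249606, Pow(Rational(1216304906234, 202712285183), -1)) = Mul(-1249606, Rational(202712285183, 1216304906234)) = Rational(-126655243919193949, 608152453117)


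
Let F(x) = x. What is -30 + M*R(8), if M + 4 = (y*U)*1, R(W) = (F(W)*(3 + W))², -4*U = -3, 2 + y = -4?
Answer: -65854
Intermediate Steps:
y = -6 (y = -2 - 4 = -6)
U = ¾ (U = -¼*(-3) = ¾ ≈ 0.75000)
R(W) = W²*(3 + W)² (R(W) = (W*(3 + W))² = W²*(3 + W)²)
M = -17/2 (M = -4 - 6*¾*1 = -4 - 9/2*1 = -4 - 9/2 = -17/2 ≈ -8.5000)
-30 + M*R(8) = -30 - 17*8²*(3 + 8)²/2 = -30 - 544*11² = -30 - 544*121 = -30 - 17/2*7744 = -30 - 65824 = -65854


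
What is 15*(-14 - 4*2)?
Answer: -330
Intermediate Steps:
15*(-14 - 4*2) = 15*(-14 - 8) = 15*(-22) = -330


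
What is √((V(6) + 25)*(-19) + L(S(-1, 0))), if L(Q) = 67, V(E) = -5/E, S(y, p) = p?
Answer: I*√14118/6 ≈ 19.803*I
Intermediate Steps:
√((V(6) + 25)*(-19) + L(S(-1, 0))) = √((-5/6 + 25)*(-19) + 67) = √((-5*⅙ + 25)*(-19) + 67) = √((-⅚ + 25)*(-19) + 67) = √((145/6)*(-19) + 67) = √(-2755/6 + 67) = √(-2353/6) = I*√14118/6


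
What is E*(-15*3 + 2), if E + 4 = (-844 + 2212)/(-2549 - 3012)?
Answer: 1015316/5561 ≈ 182.58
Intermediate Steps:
E = -23612/5561 (E = -4 + (-844 + 2212)/(-2549 - 3012) = -4 + 1368/(-5561) = -4 + 1368*(-1/5561) = -4 - 1368/5561 = -23612/5561 ≈ -4.2460)
E*(-15*3 + 2) = -23612*(-15*3 + 2)/5561 = -23612*(-45 + 2)/5561 = -23612/5561*(-43) = 1015316/5561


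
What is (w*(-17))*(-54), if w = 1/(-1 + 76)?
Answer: 306/25 ≈ 12.240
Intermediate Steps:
w = 1/75 ≈ 0.013333
(w*(-17))*(-54) = ((1/75)*(-17))*(-54) = -17/75*(-54) = 306/25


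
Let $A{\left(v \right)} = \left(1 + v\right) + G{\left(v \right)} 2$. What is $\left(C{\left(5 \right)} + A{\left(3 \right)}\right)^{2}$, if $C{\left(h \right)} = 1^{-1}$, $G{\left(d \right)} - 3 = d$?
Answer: $289$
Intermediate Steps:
$G{\left(d \right)} = 3 + d$
$C{\left(h \right)} = 1$
$A{\left(v \right)} = 7 + 3 v$ ($A{\left(v \right)} = \left(1 + v\right) + \left(3 + v\right) 2 = \left(1 + v\right) + \left(6 + 2 v\right) = 7 + 3 v$)
$\left(C{\left(5 \right)} + A{\left(3 \right)}\right)^{2} = \left(1 + \left(7 + 3 \cdot 3\right)\right)^{2} = \left(1 + \left(7 + 9\right)\right)^{2} = \left(1 + 16\right)^{2} = 17^{2} = 289$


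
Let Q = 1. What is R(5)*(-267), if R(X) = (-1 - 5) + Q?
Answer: 1335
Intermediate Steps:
R(X) = -5 (R(X) = (-1 - 5) + 1 = -6 + 1 = -5)
R(5)*(-267) = -5*(-267) = 1335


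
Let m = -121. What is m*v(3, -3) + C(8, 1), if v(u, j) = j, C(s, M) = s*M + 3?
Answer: 374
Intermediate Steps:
C(s, M) = 3 + M*s (C(s, M) = M*s + 3 = 3 + M*s)
m*v(3, -3) + C(8, 1) = -121*(-3) + (3 + 1*8) = 363 + (3 + 8) = 363 + 11 = 374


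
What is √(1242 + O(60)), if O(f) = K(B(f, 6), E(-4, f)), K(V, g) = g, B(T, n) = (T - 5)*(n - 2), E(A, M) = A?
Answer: √1238 ≈ 35.185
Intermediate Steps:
B(T, n) = (-5 + T)*(-2 + n)
O(f) = -4
√(1242 + O(60)) = √(1242 - 4) = √1238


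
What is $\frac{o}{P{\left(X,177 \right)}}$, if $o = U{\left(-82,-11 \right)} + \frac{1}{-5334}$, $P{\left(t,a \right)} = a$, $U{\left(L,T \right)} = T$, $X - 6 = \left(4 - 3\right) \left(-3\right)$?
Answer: $- \frac{58675}{944118} \approx -0.062148$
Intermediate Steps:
$X = 3$ ($X = 6 + \left(4 - 3\right) \left(-3\right) = 6 + 1 \left(-3\right) = 6 - 3 = 3$)
$o = - \frac{58675}{5334}$ ($o = -11 + \frac{1}{-5334} = -11 - \frac{1}{5334} = - \frac{58675}{5334} \approx -11.0$)
$\frac{o}{P{\left(X,177 \right)}} = - \frac{58675}{5334 \cdot 177} = \left(- \frac{58675}{5334}\right) \frac{1}{177} = - \frac{58675}{944118}$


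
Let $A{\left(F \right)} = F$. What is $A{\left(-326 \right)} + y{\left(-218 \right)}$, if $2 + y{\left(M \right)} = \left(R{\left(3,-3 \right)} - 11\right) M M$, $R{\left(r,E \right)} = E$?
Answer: $-665664$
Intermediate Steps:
$y{\left(M \right)} = -2 - 14 M^{2}$ ($y{\left(M \right)} = -2 + \left(-3 - 11\right) M M = -2 - 14 M^{2}$)
$A{\left(-326 \right)} + y{\left(-218 \right)} = -326 - \left(2 + 14 \left(-218\right)^{2}\right) = -326 - 665338 = -665664$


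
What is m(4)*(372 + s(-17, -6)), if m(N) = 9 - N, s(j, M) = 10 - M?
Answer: 1940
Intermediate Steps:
m(4)*(372 + s(-17, -6)) = (9 - 1*4)*(372 + (10 - 1*(-6))) = (9 - 4)*(372 + (10 + 6)) = 5*(372 + 16) = 5*388 = 1940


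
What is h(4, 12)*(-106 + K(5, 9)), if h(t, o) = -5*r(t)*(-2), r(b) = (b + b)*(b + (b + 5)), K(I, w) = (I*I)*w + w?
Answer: 133120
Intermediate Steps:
K(I, w) = w + w*I² (K(I, w) = I²*w + w = w*I² + w = w + w*I²)
r(b) = 2*b*(5 + 2*b) (r(b) = (2*b)*(b + (5 + b)) = (2*b)*(5 + 2*b) = 2*b*(5 + 2*b))
h(t, o) = 20*t*(5 + 2*t) (h(t, o) = -10*t*(5 + 2*t)*(-2) = 20*t*(5 + 2*t))
h(4, 12)*(-106 + K(5, 9)) = (20*4*(5 + 2*4))*(-106 + 9*(1 + 5²)) = (20*4*(5 + 8))*(-106 + 9*(1 + 25)) = (20*4*13)*(-106 + 9*26) = 1040*(-106 + 234) = 1040*128 = 133120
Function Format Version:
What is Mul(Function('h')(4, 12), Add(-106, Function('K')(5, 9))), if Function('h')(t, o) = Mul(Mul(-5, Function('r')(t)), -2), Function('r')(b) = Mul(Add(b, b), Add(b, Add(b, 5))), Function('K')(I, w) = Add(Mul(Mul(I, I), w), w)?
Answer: 133120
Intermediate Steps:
Function('K')(I, w) = Add(w, Mul(w, Pow(I, 2))) (Function('K')(I, w) = Add(Mul(Pow(I, 2), w), w) = Add(Mul(w, Pow(I, 2)), w) = Add(w, Mul(w, Pow(I, 2))))
Function('r')(b) = Mul(2, b, Add(5, Mul(2, b))) (Function('r')(b) = Mul(Mul(2, b), Add(b, Add(5, b))) = Mul(Mul(2, b), Add(5, Mul(2, b))) = Mul(2, b, Add(5, Mul(2, b))))
Function('h')(t, o) = Mul(20, t, Add(5, Mul(2, t))) (Function('h')(t, o) = Mul(Mul(-5, Mul(2, t, Add(5, Mul(2, t)))), -2) = Mul(Mul(-10, t, Add(5, Mul(2, t))), -2) = Mul(20, t, Add(5, Mul(2, t))))
Mul(Function('h')(4, 12), Add(-106, Function('K')(5, 9))) = Mul(Mul(20, 4, Add(5, Mul(2, 4))), Add(-106, Mul(9, Add(1, Pow(5, 2))))) = Mul(Mul(20, 4, Add(5, 8)), Add(-106, Mul(9, Add(1, 25)))) = Mul(Mul(20, 4, 13), Add(-106, Mul(9, 26))) = Mul(1040, Add(-106, 234)) = Mul(1040, 128) = 133120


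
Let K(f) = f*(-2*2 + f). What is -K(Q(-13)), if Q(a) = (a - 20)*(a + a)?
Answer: -732732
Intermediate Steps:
Q(a) = 2*a*(-20 + a) (Q(a) = (-20 + a)*(2*a) = 2*a*(-20 + a))
K(f) = f*(-4 + f)
-K(Q(-13)) = -2*(-13)*(-20 - 13)*(-4 + 2*(-13)*(-20 - 13)) = -2*(-13)*(-33)*(-4 + 2*(-13)*(-33)) = -858*(-4 + 858) = -858*854 = -1*732732 = -732732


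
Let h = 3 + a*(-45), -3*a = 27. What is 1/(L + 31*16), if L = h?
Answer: 1/904 ≈ 0.0011062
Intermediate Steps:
a = -9 (a = -⅓*27 = -9)
h = 408 (h = 3 - 9*(-45) = 3 + 405 = 408)
L = 408
1/(L + 31*16) = 1/(408 + 31*16) = 1/(408 + 496) = 1/904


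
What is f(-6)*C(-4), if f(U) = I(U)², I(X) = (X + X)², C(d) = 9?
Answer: 186624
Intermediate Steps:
I(X) = 4*X² (I(X) = (2*X)² = 4*X²)
f(U) = 16*U⁴ (f(U) = (4*U²)² = 16*U⁴)
f(-6)*C(-4) = (16*(-6)⁴)*9 = (16*1296)*9 = 20736*9 = 186624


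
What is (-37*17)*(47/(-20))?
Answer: 29563/20 ≈ 1478.2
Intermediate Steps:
(-37*17)*(47/(-20)) = -29563*(-1)/20 = -629*(-47/20) = 29563/20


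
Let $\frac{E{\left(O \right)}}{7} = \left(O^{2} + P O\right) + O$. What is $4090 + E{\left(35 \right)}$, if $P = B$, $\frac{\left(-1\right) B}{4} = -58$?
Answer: $69750$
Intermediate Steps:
$B = 232$ ($B = \left(-4\right) \left(-58\right) = 232$)
$P = 232$
$E{\left(O \right)} = 7 O^{2} + 1631 O$ ($E{\left(O \right)} = 7 \left(\left(O^{2} + 232 O\right) + O\right) = 7 \left(O^{2} + 233 O\right) = 7 O^{2} + 1631 O$)
$4090 + E{\left(35 \right)} = 4090 + 7 \cdot 35 \left(233 + 35\right) = 4090 + 7 \cdot 35 \cdot 268 = 4090 + 65660 = 69750$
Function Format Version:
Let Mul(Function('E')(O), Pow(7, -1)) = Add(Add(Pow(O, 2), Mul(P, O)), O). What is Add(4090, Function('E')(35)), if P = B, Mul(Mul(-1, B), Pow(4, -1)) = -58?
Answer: 69750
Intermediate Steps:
B = 232 (B = Mul(-4, -58) = 232)
P = 232
Function('E')(O) = Add(Mul(7, Pow(O, 2)), Mul(1631, O)) (Function('E')(O) = Mul(7, Add(Add(Pow(O, 2), Mul(232, O)), O)) = Mul(7, Add(Pow(O, 2), Mul(233, O))) = Add(Mul(7, Pow(O, 2)), Mul(1631, O)))
Add(4090, Function('E')(35)) = Add(4090, Mul(7, 35, Add(233, 35))) = Add(4090, Mul(7, 35, 268)) = Add(4090, 65660) = 69750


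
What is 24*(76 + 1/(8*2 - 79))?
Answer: 38296/21 ≈ 1823.6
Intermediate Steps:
24*(76 + 1/(8*2 - 79)) = 24*(76 + 1/(16 - 79)) = 24*(76 + 1/(-63)) = 24*(76 - 1/63) = 24*(4787/63) = 38296/21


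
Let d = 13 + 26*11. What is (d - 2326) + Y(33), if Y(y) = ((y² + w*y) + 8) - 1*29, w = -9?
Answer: -1256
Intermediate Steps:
d = 299 (d = 13 + 286 = 299)
Y(y) = -21 + y² - 9*y (Y(y) = ((y² - 9*y) + 8) - 1*29 = (8 + y² - 9*y) - 29 = -21 + y² - 9*y)
(d - 2326) + Y(33) = (299 - 2326) + (-21 + 33² - 9*33) = -2027 + (-21 + 1089 - 297) = -2027 + 771 = -1256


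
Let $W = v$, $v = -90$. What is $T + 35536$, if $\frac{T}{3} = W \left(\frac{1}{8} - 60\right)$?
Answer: $\frac{206809}{4} \approx 51702.0$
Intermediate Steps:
$W = -90$
$T = \frac{64665}{4}$ ($T = 3 \left(- 90 \left(\frac{1}{8} - 60\right)\right) = 3 \left(\left(-90\right) \left(- \frac{479}{8}\right)\right) = 3 \cdot \frac{21555}{4} = \frac{64665}{4} \approx 16166.0$)
$T + 35536 = \frac{64665}{4} + 35536 = \frac{206809}{4}$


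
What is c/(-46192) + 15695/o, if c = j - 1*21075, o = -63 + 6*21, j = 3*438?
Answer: 726228383/2910096 ≈ 249.55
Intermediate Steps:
j = 1314
o = 63 (o = -63 + 126 = 63)
c = -19761 (c = 1314 - 1*21075 = 1314 - 21075 = -19761)
c/(-46192) + 15695/o = -19761/(-46192) + 15695/63 = -19761*(-1/46192) + 15695*(1/63) = 19761/46192 + 15695/63 = 726228383/2910096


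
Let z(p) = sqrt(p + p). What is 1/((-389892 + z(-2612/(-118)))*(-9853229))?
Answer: 5750907/22093231588368111539 + sqrt(38527)/44186463176736223078 ≈ 2.6031e-13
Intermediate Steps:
z(p) = sqrt(2)*sqrt(p) (z(p) = sqrt(2*p) = sqrt(2)*sqrt(p))
1/((-389892 + z(-2612/(-118)))*(-9853229)) = 1/(-389892 + sqrt(2)*sqrt(-2612/(-118))*(-9853229)) = -1/9853229/(-389892 + sqrt(2)*sqrt(-2612*(-1/118))) = -1/9853229/(-389892 + sqrt(2)*sqrt(1306/59)) = -1/9853229/(-389892 + sqrt(2)*(sqrt(77054)/59)) = -1/9853229/(-389892 + 2*sqrt(38527)/59) = -1/(9853229*(-389892 + 2*sqrt(38527)/59))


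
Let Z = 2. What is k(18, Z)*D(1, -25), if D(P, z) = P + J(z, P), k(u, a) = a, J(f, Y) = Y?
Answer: 4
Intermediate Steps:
D(P, z) = 2*P (D(P, z) = P + P = 2*P)
k(18, Z)*D(1, -25) = 2*(2*1) = 2*2 = 4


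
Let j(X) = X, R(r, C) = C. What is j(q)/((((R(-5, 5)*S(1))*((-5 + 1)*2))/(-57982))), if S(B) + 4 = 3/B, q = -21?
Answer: 608811/20 ≈ 30441.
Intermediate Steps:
S(B) = -4 + 3/B
j(q)/((((R(-5, 5)*S(1))*((-5 + 1)*2))/(-57982))) = -21*(-28991/(5*(-5 + 1)*(-4 + 3/1))) = -21*28991/(20*(-4 + 3*1)) = -21*28991/(20*(-4 + 3)) = -21/(((5*(-1))*(-8))*(-1/57982)) = -21/(-5*(-8)*(-1/57982)) = -21/(40*(-1/57982)) = -21/(-20/28991) = -21*(-28991/20) = 608811/20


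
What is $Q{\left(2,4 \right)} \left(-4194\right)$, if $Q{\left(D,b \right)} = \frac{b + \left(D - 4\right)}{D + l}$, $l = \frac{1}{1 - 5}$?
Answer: $- \frac{33552}{7} \approx -4793.1$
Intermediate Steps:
$l = - \frac{1}{4}$ ($l = \frac{1}{-4} = - \frac{1}{4} \approx -0.25$)
$Q{\left(D,b \right)} = \frac{-4 + D + b}{- \frac{1}{4} + D}$ ($Q{\left(D,b \right)} = \frac{b + \left(D - 4\right)}{D - \frac{1}{4}} = \frac{b + \left(-4 + D\right)}{- \frac{1}{4} + D} = \frac{-4 + D + b}{- \frac{1}{4} + D}$)
$Q{\left(2,4 \right)} \left(-4194\right) = \frac{4 \left(-4 + 2 + 4\right)}{-1 + 4 \cdot 2} \left(-4194\right) = 4 \frac{1}{-1 + 8} \cdot 2 \left(-4194\right) = 4 \cdot \frac{1}{7} \cdot 2 \left(-4194\right) = \frac{8}{7} \left(-4194\right) = - \frac{33552}{7}$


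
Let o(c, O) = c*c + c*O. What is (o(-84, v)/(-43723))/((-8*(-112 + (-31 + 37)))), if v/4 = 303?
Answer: 5922/2317319 ≈ 0.0025555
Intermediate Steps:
v = 1212 (v = 4*303 = 1212)
o(c, O) = c² + O*c
(o(-84, v)/(-43723))/((-8*(-112 + (-31 + 37)))) = (-84*(1212 - 84)/(-43723))/((-8*(-112 + (-31 + 37)))) = (-84*1128*(-1/43723))/((-8*(-112 + 6))) = (-94752*(-1/43723))/((-8*(-106))) = (94752/43723)/848 = (94752/43723)*(1/848) = 5922/2317319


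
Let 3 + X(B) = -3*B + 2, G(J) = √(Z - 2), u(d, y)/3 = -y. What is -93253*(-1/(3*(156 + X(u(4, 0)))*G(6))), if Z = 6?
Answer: 93253/930 ≈ 100.27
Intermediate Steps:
u(d, y) = -3*y (u(d, y) = 3*(-y) = -3*y)
G(J) = 2 (G(J) = √(6 - 2) = √4 = 2)
X(B) = -1 - 3*B (X(B) = -3 + (-3*B + 2) = -3 + (2 - 3*B) = -1 - 3*B)
-93253*(-1/(3*(156 + X(u(4, 0)))*G(6))) = -93253*(-1/(6*(156 + (-1 - (-9)*0)))) = -93253*(-1/(6*(156 + (-1 - 3*0)))) = -93253*(-1/(6*(156 + (-1 + 0)))) = -93253*(-1/(6*(156 - 1))) = -93253/((-6*155)) = -93253/(-930) = -93253*(-1/930) = 93253/930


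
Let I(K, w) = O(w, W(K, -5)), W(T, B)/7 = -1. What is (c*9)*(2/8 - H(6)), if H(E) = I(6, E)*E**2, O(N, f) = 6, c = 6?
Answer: -23301/2 ≈ -11651.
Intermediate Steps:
W(T, B) = -7 (W(T, B) = 7*(-1) = -7)
I(K, w) = 6
H(E) = 6*E**2
(c*9)*(2/8 - H(6)) = (6*9)*(2/8 - 6*6**2) = 54*(2*(1/8) - 6*36) = 54*(1/4 - 1*216) = 54*(1/4 - 216) = 54*(-863/4) = -23301/2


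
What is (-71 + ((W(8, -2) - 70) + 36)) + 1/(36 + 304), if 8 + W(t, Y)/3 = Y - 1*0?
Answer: -45899/340 ≈ -135.00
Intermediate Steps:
W(t, Y) = -24 + 3*Y (W(t, Y) = -24 + 3*(Y - 1*0) = -24 + 3*(Y + 0) = -24 + 3*Y)
(-71 + ((W(8, -2) - 70) + 36)) + 1/(36 + 304) = (-71 + (((-24 + 3*(-2)) - 70) + 36)) + 1/(36 + 304) = (-71 + (((-24 - 6) - 70) + 36)) + 1/340 = (-71 + ((-30 - 70) + 36)) + 1/340 = (-71 + (-100 + 36)) + 1/340 = (-71 - 64) + 1/340 = -135 + 1/340 = -45899/340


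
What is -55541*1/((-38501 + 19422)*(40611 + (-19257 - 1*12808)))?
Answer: 55541/163049134 ≈ 0.00034064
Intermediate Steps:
-55541*1/((-38501 + 19422)*(40611 + (-19257 - 1*12808))) = -55541*(-1/(19079*(40611 + (-19257 - 12808)))) = -55541*(-1/(19079*(40611 - 32065))) = -55541/(8546*(-19079)) = -55541/(-163049134) = -55541*(-1/163049134) = 55541/163049134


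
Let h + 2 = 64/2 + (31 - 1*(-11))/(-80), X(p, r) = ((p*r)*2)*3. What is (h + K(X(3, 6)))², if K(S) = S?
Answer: 30239001/1600 ≈ 18899.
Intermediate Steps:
X(p, r) = 6*p*r (X(p, r) = (2*p*r)*3 = 6*p*r)
h = 1179/40 (h = -2 + (64/2 + (31 - 1*(-11))/(-80)) = -2 + (64*(½) + (31 + 11)*(-1/80)) = -2 + (32 + 42*(-1/80)) = -2 + (32 - 21/40) = -2 + 1259/40 = 1179/40 ≈ 29.475)
(h + K(X(3, 6)))² = (1179/40 + 6*3*6)² = (1179/40 + 108)² = (5499/40)² = 30239001/1600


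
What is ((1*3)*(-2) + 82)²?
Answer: 5776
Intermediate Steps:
((1*3)*(-2) + 82)² = (3*(-2) + 82)² = (-6 + 82)² = 76² = 5776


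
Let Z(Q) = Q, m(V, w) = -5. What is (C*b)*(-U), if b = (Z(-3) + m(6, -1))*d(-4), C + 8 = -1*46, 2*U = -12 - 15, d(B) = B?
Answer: -23328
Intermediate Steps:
U = -27/2 (U = (-12 - 15)/2 = (½)*(-27) = -27/2 ≈ -13.500)
C = -54 (C = -8 - 1*46 = -8 - 46 = -54)
b = 32 (b = (-3 - 5)*(-4) = -8*(-4) = 32)
(C*b)*(-U) = (-54*32)*(-1*(-27/2)) = -1728*27/2 = -23328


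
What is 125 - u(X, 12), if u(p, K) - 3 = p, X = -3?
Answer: 125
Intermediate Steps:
u(p, K) = 3 + p
125 - u(X, 12) = 125 - (3 - 3) = 125 - 1*0 = 125 + 0 = 125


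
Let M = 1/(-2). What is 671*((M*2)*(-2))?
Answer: 1342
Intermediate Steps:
M = -1/2 (M = 1*(-1/2) = -1/2 ≈ -0.50000)
671*((M*2)*(-2)) = 671*(-1/2*2*(-2)) = 671*(-1*(-2)) = 671*2 = 1342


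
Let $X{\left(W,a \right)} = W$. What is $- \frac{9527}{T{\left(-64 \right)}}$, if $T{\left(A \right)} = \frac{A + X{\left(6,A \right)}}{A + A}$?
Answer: $- \frac{609728}{29} \approx -21025.0$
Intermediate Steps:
$T{\left(A \right)} = \frac{6 + A}{2 A}$ ($T{\left(A \right)} = \frac{A + 6}{A + A} = \frac{6 + A}{2 A}$)
$- \frac{9527}{T{\left(-64 \right)}} = - \frac{9527}{\frac{1}{2} \frac{1}{-64} \left(6 - 64\right)} = - \frac{9527}{\frac{1}{2} \left(- \frac{1}{64}\right) \left(-58\right)} = - \frac{9527}{\frac{29}{64}} = \left(-9527\right) \frac{64}{29} = - \frac{609728}{29}$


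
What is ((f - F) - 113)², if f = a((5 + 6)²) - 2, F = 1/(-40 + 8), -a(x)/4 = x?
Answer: 367373889/1024 ≈ 3.5876e+5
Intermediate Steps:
a(x) = -4*x
F = -1/32 (F = 1/(-32) = -1/32 ≈ -0.031250)
f = -486 (f = -4*(5 + 6)² - 2 = -4*11² - 2 = -4*121 - 2 = -484 - 2 = -486)
((f - F) - 113)² = ((-486 - 1*(-1/32)) - 113)² = ((-486 + 1/32) - 113)² = (-15551/32 - 113)² = (-19167/32)² = 367373889/1024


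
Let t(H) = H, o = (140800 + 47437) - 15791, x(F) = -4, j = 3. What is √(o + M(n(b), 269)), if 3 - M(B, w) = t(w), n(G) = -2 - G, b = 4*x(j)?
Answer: 2*√43045 ≈ 414.95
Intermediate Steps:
b = -16 (b = 4*(-4) = -16)
o = 172446 (o = 188237 - 15791 = 172446)
M(B, w) = 3 - w
√(o + M(n(b), 269)) = √(172446 + (3 - 1*269)) = √(172446 + (3 - 269)) = √(172446 - 266) = √172180 = 2*√43045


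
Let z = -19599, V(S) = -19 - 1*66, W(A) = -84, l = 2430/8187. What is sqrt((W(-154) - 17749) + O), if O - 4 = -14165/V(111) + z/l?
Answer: I*sqrt(195919391190)/1530 ≈ 289.3*I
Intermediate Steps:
l = 810/2729 (l = 2430*(1/8187) = 810/2729 ≈ 0.29681)
V(S) = -85 (V(S) = -19 - 66 = -85)
O = -302302199/4590 (O = 4 + (-14165/(-85) - 19599/810/2729) = 4 + (-14165*(-1/85) - 19599*2729/810) = 4 + (2833/17 - 17828557/270) = 4 - 302320559/4590 = -302302199/4590 ≈ -65861.)
sqrt((W(-154) - 17749) + O) = sqrt((-84 - 17749) - 302302199/4590) = sqrt(-17833 - 302302199/4590) = sqrt(-384155669/4590) = I*sqrt(195919391190)/1530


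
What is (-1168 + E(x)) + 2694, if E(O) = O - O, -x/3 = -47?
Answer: 1526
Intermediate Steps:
x = 141 (x = -3*(-47) = 141)
E(O) = 0
(-1168 + E(x)) + 2694 = (-1168 + 0) + 2694 = -1168 + 2694 = 1526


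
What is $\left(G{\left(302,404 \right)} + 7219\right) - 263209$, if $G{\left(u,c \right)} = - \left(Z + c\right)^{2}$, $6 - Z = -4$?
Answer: $-427386$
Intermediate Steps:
$Z = 10$ ($Z = 6 - -4 = 6 + 4 = 10$)
$G{\left(u,c \right)} = - \left(10 + c\right)^{2}$
$\left(G{\left(302,404 \right)} + 7219\right) - 263209 = \left(- \left(10 + 404\right)^{2} + 7219\right) - 263209 = \left(- 414^{2} + 7219\right) - 263209 = \left(\left(-1\right) 171396 + 7219\right) - 263209 = \left(-171396 + 7219\right) - 263209 = -164177 - 263209 = -427386$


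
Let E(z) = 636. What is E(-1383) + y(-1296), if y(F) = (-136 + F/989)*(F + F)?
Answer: 352622604/989 ≈ 3.5654e+5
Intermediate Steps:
y(F) = 2*F*(-136 + F/989) (y(F) = (-136 + F*(1/989))*(2*F) = (-136 + F/989)*(2*F) = 2*F*(-136 + F/989))
E(-1383) + y(-1296) = 636 + (2/989)*(-1296)*(-134504 - 1296) = 636 + (2/989)*(-1296)*(-135800) = 636 + 351993600/989 = 352622604/989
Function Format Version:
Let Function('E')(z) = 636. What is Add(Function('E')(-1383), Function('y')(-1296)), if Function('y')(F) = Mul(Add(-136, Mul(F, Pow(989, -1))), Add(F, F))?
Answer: Rational(352622604, 989) ≈ 3.5654e+5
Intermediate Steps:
Function('y')(F) = Mul(2, F, Add(-136, Mul(Rational(1, 989), F))) (Function('y')(F) = Mul(Add(-136, Mul(F, Rational(1, 989))), Mul(2, F)) = Mul(Add(-136, Mul(Rational(1, 989), F)), Mul(2, F)) = Mul(2, F, Add(-136, Mul(Rational(1, 989), F))))
Add(Function('E')(-1383), Function('y')(-1296)) = Add(636, Mul(Rational(2, 989), -1296, Add(-134504, -1296))) = Add(636, Mul(Rational(2, 989), -1296, -135800)) = Add(636, Rational(351993600, 989)) = Rational(352622604, 989)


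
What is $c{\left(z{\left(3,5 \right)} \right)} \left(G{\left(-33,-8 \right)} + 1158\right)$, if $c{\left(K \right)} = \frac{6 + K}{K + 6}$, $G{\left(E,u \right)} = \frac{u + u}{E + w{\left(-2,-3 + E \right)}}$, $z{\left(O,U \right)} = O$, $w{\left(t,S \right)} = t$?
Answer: $\frac{40546}{35} \approx 1158.5$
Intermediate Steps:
$G{\left(E,u \right)} = \frac{2 u}{-2 + E}$ ($G{\left(E,u \right)} = \frac{u + u}{E - 2} = \frac{2 u}{-2 + E}$)
$c{\left(K \right)} = 1$ ($c{\left(K \right)} = \frac{6 + K}{6 + K} = 1$)
$c{\left(z{\left(3,5 \right)} \right)} \left(G{\left(-33,-8 \right)} + 1158\right) = 1 \left(2 \left(-8\right) \frac{1}{-2 - 33} + 1158\right) = 1 \left(2 \left(-8\right) \frac{1}{-35} + 1158\right) = 1 \left(2 \left(-8\right) \left(- \frac{1}{35}\right) + 1158\right) = 1 \left(\frac{16}{35} + 1158\right) = 1 \cdot \frac{40546}{35} = \frac{40546}{35}$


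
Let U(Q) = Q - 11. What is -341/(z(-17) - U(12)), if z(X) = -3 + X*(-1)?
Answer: -341/13 ≈ -26.231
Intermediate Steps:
U(Q) = -11 + Q
z(X) = -3 - X
-341/(z(-17) - U(12)) = -341/((-3 - 1*(-17)) - (-11 + 12)) = -341/((-3 + 17) - 1*1) = -341/(14 - 1) = -341/13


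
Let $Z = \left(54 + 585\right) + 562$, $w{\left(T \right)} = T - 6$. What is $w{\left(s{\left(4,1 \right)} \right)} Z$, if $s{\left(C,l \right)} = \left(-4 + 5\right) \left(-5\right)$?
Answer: $-13211$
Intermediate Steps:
$s{\left(C,l \right)} = -5$ ($s{\left(C,l \right)} = 1 \left(-5\right) = -5$)
$w{\left(T \right)} = -6 + T$
$Z = 1201$ ($Z = 639 + 562 = 1201$)
$w{\left(s{\left(4,1 \right)} \right)} Z = \left(-6 - 5\right) 1201 = \left(-11\right) 1201 = -13211$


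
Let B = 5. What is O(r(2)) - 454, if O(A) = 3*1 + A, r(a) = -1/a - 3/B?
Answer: -4521/10 ≈ -452.10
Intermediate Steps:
r(a) = -⅗ - 1/a (r(a) = -1/a - 3/5 = -1/a - 3*⅕ = -1/a - ⅗ = -⅗ - 1/a)
O(A) = 3 + A
O(r(2)) - 454 = (3 + (-⅗ - 1/2)) - 454 = (3 + (-⅗ - 1*½)) - 454 = (3 + (-⅗ - ½)) - 454 = (3 - 11/10) - 454 = 19/10 - 454 = -4521/10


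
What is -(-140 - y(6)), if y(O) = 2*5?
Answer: 150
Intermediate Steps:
y(O) = 10
-(-140 - y(6)) = -(-140 - 1*10) = -(-140 - 10) = -1*(-150) = 150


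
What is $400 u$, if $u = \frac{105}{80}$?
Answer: $525$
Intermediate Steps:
$u = \frac{21}{16}$ ($u = 105 \cdot \frac{1}{80} = \frac{21}{16} \approx 1.3125$)
$400 u = 400 \cdot \frac{21}{16} = 525$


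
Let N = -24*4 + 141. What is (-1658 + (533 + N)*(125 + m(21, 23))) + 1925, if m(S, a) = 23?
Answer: 85811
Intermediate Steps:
N = 45 (N = -96 + 141 = 45)
(-1658 + (533 + N)*(125 + m(21, 23))) + 1925 = (-1658 + (533 + 45)*(125 + 23)) + 1925 = (-1658 + 578*148) + 1925 = (-1658 + 85544) + 1925 = 83886 + 1925 = 85811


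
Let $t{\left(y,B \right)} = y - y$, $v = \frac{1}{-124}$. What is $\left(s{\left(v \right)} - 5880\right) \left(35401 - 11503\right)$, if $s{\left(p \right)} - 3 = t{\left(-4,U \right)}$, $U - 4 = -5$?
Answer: $-140448546$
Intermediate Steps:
$v = - \frac{1}{124} \approx -0.0080645$
$U = -1$ ($U = 4 - 5 = -1$)
$t{\left(y,B \right)} = 0$
$s{\left(p \right)} = 3$ ($s{\left(p \right)} = 3 + 0 = 3$)
$\left(s{\left(v \right)} - 5880\right) \left(35401 - 11503\right) = \left(3 - 5880\right) \left(35401 - 11503\right) = \left(-5877\right) 23898 = -140448546$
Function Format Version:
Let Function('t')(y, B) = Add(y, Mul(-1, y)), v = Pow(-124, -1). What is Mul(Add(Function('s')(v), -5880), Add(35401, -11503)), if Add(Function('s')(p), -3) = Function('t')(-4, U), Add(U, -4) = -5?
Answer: -140448546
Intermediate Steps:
v = Rational(-1, 124) ≈ -0.0080645
U = -1 (U = Add(4, -5) = -1)
Function('t')(y, B) = 0
Function('s')(p) = 3 (Function('s')(p) = Add(3, 0) = 3)
Mul(Add(Function('s')(v), -5880), Add(35401, -11503)) = Mul(Add(3, -5880), Add(35401, -11503)) = Mul(-5877, 23898) = -140448546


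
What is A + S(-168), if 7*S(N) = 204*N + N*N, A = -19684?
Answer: -20548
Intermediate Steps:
S(N) = N²/7 + 204*N/7 (S(N) = (204*N + N*N)/7 = (204*N + N²)/7 = (N² + 204*N)/7 = N²/7 + 204*N/7)
A + S(-168) = -19684 + (⅐)*(-168)*(204 - 168) = -19684 + (⅐)*(-168)*36 = -19684 - 864 = -20548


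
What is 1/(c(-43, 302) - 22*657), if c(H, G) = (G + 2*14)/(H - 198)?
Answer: -241/3483744 ≈ -6.9178e-5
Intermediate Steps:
c(H, G) = (28 + G)/(-198 + H) (c(H, G) = (G + 28)/(-198 + H) = (28 + G)/(-198 + H))
1/(c(-43, 302) - 22*657) = 1/((28 + 302)/(-198 - 43) - 22*657) = 1/(330/(-241) - 14454) = 1/(-1/241*330 - 14454) = 1/(-330/241 - 14454) = 1/(-3483744/241) = -241/3483744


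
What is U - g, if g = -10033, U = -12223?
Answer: -2190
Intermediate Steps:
U - g = -12223 - 1*(-10033) = -12223 + 10033 = -2190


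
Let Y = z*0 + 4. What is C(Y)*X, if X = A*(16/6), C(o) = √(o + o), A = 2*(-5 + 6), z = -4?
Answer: 32*√2/3 ≈ 15.085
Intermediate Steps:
Y = 4 (Y = -4*0 + 4 = 0 + 4 = 4)
A = 2 (A = 2*1 = 2)
C(o) = √2*√o (C(o) = √(2*o) = √2*√o)
X = 16/3 (X = 2*(16/6) = 2*(16*(⅙)) = 2*(8/3) = 16/3 ≈ 5.3333)
C(Y)*X = (√2*√4)*(16/3) = (√2*2)*(16/3) = (2*√2)*(16/3) = 32*√2/3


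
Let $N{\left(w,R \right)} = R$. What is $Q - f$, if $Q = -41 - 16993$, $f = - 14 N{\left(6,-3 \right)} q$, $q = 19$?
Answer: $-17832$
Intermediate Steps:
$f = 798$ ($f = \left(-14\right) \left(-3\right) 19 = 42 \cdot 19 = 798$)
$Q = -17034$ ($Q = -41 - 16993 = -17034$)
$Q - f = -17034 - 798 = -17832$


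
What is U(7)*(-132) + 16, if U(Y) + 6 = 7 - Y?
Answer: 808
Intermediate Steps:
U(Y) = 1 - Y (U(Y) = -6 + (7 - Y) = 1 - Y)
U(7)*(-132) + 16 = (1 - 1*7)*(-132) + 16 = (1 - 7)*(-132) + 16 = -6*(-132) + 16 = 792 + 16 = 808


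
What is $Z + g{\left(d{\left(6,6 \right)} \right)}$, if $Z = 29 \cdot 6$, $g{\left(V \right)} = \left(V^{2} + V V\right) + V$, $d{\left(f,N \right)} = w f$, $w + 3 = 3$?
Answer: $174$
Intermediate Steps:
$w = 0$ ($w = -3 + 3 = 0$)
$d{\left(f,N \right)} = 0$ ($d{\left(f,N \right)} = 0 f = 0$)
$g{\left(V \right)} = V + 2 V^{2}$ ($g{\left(V \right)} = \left(V^{2} + V^{2}\right) + V = 2 V^{2} + V = V + 2 V^{2}$)
$Z = 174$
$Z + g{\left(d{\left(6,6 \right)} \right)} = 174 + 0 \left(1 + 2 \cdot 0\right) = 174 + 0 \left(1 + 0\right) = 174 + 0 \cdot 1 = 174 + 0 = 174$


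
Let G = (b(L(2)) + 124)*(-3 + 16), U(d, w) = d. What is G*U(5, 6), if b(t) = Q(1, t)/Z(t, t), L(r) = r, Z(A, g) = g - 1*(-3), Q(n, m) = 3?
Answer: 8099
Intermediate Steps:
Z(A, g) = 3 + g (Z(A, g) = g + 3 = 3 + g)
b(t) = 3/(3 + t)
G = 8099/5 (G = (3/(3 + 2) + 124)*(-3 + 16) = (3/5 + 124)*13 = (3*(⅕) + 124)*13 = (⅗ + 124)*13 = (623/5)*13 = 8099/5 ≈ 1619.8)
G*U(5, 6) = (8099/5)*5 = 8099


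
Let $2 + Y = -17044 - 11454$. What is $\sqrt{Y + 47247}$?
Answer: $3 \sqrt{2083} \approx 136.92$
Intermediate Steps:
$Y = -28500$ ($Y = -2 - 28498 = -28500$)
$\sqrt{Y + 47247} = \sqrt{-28500 + 47247} = \sqrt{18747} = 3 \sqrt{2083}$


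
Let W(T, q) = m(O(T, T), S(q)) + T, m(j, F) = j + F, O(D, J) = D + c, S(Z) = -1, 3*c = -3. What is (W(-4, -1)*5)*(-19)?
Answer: 950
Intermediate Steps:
c = -1 (c = (1/3)*(-3) = -1)
O(D, J) = -1 + D (O(D, J) = D - 1 = -1 + D)
m(j, F) = F + j
W(T, q) = -2 + 2*T (W(T, q) = (-1 + (-1 + T)) + T = (-2 + T) + T = -2 + 2*T)
(W(-4, -1)*5)*(-19) = ((-2 + 2*(-4))*5)*(-19) = ((-2 - 8)*5)*(-19) = -10*5*(-19) = -50*(-19) = 950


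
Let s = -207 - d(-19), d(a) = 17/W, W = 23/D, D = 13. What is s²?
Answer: 24820324/529 ≈ 46919.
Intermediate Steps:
W = 23/13 ≈ 1.7692
d(a) = 221/23 (d(a) = 17/(23/13) = 17*(13/23) = 221/23)
s = -4982/23 (s = -207 - 1*221/23 = -207 - 221/23 = -4982/23 ≈ -216.61)
s² = (-4982/23)² = 24820324/529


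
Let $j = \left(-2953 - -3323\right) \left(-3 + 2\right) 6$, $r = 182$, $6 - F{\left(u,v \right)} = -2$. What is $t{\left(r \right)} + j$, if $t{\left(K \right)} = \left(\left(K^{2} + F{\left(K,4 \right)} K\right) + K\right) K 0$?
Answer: $-2220$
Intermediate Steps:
$F{\left(u,v \right)} = 8$ ($F{\left(u,v \right)} = 6 - -2 = 6 + 2 = 8$)
$t{\left(K \right)} = 0$ ($t{\left(K \right)} = \left(\left(K^{2} + 8 K\right) + K\right) K 0 = \left(K^{2} + 9 K\right) K 0 = K \left(K^{2} + 9 K\right) 0 = 0$)
$j = -2220$ ($j = \left(-2953 + 3323\right) \left(\left(-1\right) 6\right) = 370 \left(-6\right) = -2220$)
$t{\left(r \right)} + j = 0 - 2220 = -2220$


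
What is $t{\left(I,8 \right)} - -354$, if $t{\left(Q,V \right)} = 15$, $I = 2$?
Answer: $369$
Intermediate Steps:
$t{\left(I,8 \right)} - -354 = 15 - -354 = 15 + 354 = 369$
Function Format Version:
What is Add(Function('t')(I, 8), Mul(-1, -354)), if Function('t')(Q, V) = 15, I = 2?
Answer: 369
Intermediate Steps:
Add(Function('t')(I, 8), Mul(-1, -354)) = Add(15, Mul(-1, -354)) = Add(15, 354) = 369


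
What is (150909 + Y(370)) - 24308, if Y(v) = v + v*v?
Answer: 263871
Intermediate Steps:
Y(v) = v + v²
(150909 + Y(370)) - 24308 = (150909 + 370*(1 + 370)) - 24308 = (150909 + 370*371) - 24308 = (150909 + 137270) - 24308 = 288179 - 24308 = 263871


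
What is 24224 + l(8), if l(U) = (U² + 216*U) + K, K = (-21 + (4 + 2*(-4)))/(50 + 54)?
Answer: 2705639/104 ≈ 26016.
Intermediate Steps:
K = -25/104 (K = (-21 + (4 - 8))/104 = (-21 - 4)*(1/104) = -25*1/104 = -25/104 ≈ -0.24038)
l(U) = -25/104 + U² + 216*U (l(U) = (U² + 216*U) - 25/104 = -25/104 + U² + 216*U)
24224 + l(8) = 24224 + (-25/104 + 8² + 216*8) = 24224 + (-25/104 + 64 + 1728) = 24224 + 186343/104 = 2705639/104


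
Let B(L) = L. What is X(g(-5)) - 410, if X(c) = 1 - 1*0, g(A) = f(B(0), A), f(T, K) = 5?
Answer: -409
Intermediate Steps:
g(A) = 5
X(c) = 1 (X(c) = 1 + 0 = 1)
X(g(-5)) - 410 = 1 - 410 = -409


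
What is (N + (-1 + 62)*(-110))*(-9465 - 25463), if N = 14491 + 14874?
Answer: -791293840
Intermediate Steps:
N = 29365
(N + (-1 + 62)*(-110))*(-9465 - 25463) = (29365 + (-1 + 62)*(-110))*(-9465 - 25463) = (29365 + 61*(-110))*(-34928) = (29365 - 6710)*(-34928) = 22655*(-34928) = -791293840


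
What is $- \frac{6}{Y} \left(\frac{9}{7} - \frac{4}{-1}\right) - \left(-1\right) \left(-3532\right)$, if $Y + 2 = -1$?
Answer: $- \frac{24650}{7} \approx -3521.4$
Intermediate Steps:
$Y = -3$ ($Y = -2 - 1 = -3$)
$- \frac{6}{Y} \left(\frac{9}{7} - \frac{4}{-1}\right) - \left(-1\right) \left(-3532\right) = - \frac{6}{-3} \left(\frac{9}{7} - \frac{4}{-1}\right) - \left(-1\right) \left(-3532\right) = \left(-6\right) \left(- \frac{1}{3}\right) \left(9 \cdot \frac{1}{7} - -4\right) - 3532 = 2 \left(\frac{9}{7} + 4\right) - 3532 = 2 \cdot \frac{37}{7} - 3532 = \frac{74}{7} - 3532 = - \frac{24650}{7}$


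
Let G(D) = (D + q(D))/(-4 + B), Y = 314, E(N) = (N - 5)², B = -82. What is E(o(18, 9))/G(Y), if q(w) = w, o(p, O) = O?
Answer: -344/157 ≈ -2.1911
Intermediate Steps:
E(N) = (-5 + N)²
G(D) = -D/43 (G(D) = (D + D)/(-4 - 82) = (2*D)/(-86) = (2*D)*(-1/86) = -D/43)
E(o(18, 9))/G(Y) = (-5 + 9)²/((-1/43*314)) = 4²/(-314/43) = 16*(-43/314) = -344/157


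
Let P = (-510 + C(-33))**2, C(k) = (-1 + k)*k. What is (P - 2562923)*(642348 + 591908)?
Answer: -2701019911024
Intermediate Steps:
C(k) = k*(-1 + k)
P = 374544 (P = (-510 - 33*(-1 - 33))**2 = (-510 - 33*(-34))**2 = (-510 + 1122)**2 = 612**2 = 374544)
(P - 2562923)*(642348 + 591908) = (374544 - 2562923)*(642348 + 591908) = -2188379*1234256 = -2701019911024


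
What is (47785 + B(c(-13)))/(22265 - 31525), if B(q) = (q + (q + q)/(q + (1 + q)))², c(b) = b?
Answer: -14977513/2893750 ≈ -5.1758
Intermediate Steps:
B(q) = (q + 2*q/(1 + 2*q))² (B(q) = (q + (2*q)/(1 + 2*q))² = (q + 2*q/(1 + 2*q))²)
(47785 + B(c(-13)))/(22265 - 31525) = (47785 + (-13)²*(3 + 2*(-13))²/(1 + 2*(-13))²)/(22265 - 31525) = (47785 + 169*(3 - 26)²/(1 - 26)²)/(-9260) = (47785 + 169*(-23)²/(-25)²)*(-1/9260) = (47785 + 169*(1/625)*529)*(-1/9260) = (47785 + 89401/625)*(-1/9260) = (29955026/625)*(-1/9260) = -14977513/2893750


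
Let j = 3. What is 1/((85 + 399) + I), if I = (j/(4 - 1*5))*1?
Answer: 1/481 ≈ 0.0020790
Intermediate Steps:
I = -3 (I = (3/(4 - 1*5))*1 = (3/(4 - 5))*1 = (3/(-1))*1 = (3*(-1))*1 = -3*1 = -3)
1/((85 + 399) + I) = 1/((85 + 399) - 3) = 1/(484 - 3) = 1/481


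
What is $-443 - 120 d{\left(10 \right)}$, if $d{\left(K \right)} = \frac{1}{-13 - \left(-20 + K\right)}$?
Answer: $-403$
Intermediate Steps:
$d{\left(K \right)} = \frac{1}{7 - K}$
$-443 - 120 d{\left(10 \right)} = -443 - 120 \left(- \frac{1}{-7 + 10}\right) = -443 - 120 \left(- \frac{1}{3}\right) = -443 - 120 \left(\left(-1\right) \frac{1}{3}\right) = -443 - -40 = -443 + 40 = -403$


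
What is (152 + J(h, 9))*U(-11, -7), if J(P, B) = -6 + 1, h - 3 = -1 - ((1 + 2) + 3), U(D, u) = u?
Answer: -1029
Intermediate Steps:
h = -4 (h = 3 + (-1 - ((1 + 2) + 3)) = 3 + (-1 - (3 + 3)) = 3 + (-1 - 1*6) = 3 + (-1 - 6) = 3 - 7 = -4)
J(P, B) = -5
(152 + J(h, 9))*U(-11, -7) = (152 - 5)*(-7) = 147*(-7) = -1029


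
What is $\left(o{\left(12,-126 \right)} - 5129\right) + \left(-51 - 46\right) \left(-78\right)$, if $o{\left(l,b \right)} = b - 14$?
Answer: $2297$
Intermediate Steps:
$o{\left(l,b \right)} = -14 + b$
$\left(o{\left(12,-126 \right)} - 5129\right) + \left(-51 - 46\right) \left(-78\right) = \left(\left(-14 - 126\right) - 5129\right) + \left(-51 - 46\right) \left(-78\right) = \left(-140 - 5129\right) - -7566 = -5269 + 7566 = 2297$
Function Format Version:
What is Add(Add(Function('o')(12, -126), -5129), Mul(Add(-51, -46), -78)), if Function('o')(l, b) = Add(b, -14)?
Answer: 2297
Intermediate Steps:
Function('o')(l, b) = Add(-14, b)
Add(Add(Function('o')(12, -126), -5129), Mul(Add(-51, -46), -78)) = Add(Add(Add(-14, -126), -5129), Mul(Add(-51, -46), -78)) = Add(Add(-140, -5129), Mul(-97, -78)) = Add(-5269, 7566) = 2297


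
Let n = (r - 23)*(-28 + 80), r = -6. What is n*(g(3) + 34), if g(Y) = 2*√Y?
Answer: -51272 - 3016*√3 ≈ -56496.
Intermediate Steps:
n = -1508 (n = (-6 - 23)*(-28 + 80) = -29*52 = -1508)
n*(g(3) + 34) = -1508*(2*√3 + 34) = -1508*(34 + 2*√3) = -51272 - 3016*√3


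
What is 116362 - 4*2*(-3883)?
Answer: 147426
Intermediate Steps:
116362 - 4*2*(-3883) = 116362 - 8*(-3883) = 116362 + 31064 = 147426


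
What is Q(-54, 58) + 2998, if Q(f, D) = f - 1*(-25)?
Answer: 2969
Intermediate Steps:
Q(f, D) = 25 + f (Q(f, D) = f + 25 = 25 + f)
Q(-54, 58) + 2998 = (25 - 54) + 2998 = -29 + 2998 = 2969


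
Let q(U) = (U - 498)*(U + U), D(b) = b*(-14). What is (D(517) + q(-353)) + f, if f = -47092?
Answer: 546476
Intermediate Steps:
D(b) = -14*b
q(U) = 2*U*(-498 + U) (q(U) = (-498 + U)*(2*U) = 2*U*(-498 + U))
(D(517) + q(-353)) + f = (-14*517 + 2*(-353)*(-498 - 353)) - 47092 = (-7238 + 2*(-353)*(-851)) - 47092 = (-7238 + 600806) - 47092 = 593568 - 47092 = 546476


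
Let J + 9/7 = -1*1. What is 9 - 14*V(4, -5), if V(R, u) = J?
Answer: 41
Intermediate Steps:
J = -16/7 (J = -9/7 - 1*1 = -9/7 - 1 = -16/7 ≈ -2.2857)
V(R, u) = -16/7
9 - 14*V(4, -5) = 9 - 14*(-16/7) = 9 + 32 = 41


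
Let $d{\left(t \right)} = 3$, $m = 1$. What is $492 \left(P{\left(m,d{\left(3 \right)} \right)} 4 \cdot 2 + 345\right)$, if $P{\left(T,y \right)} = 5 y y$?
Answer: $346860$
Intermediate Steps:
$P{\left(T,y \right)} = 5 y^{2}$
$492 \left(P{\left(m,d{\left(3 \right)} \right)} 4 \cdot 2 + 345\right) = 492 \left(5 \cdot 3^{2} \cdot 4 \cdot 2 + 345\right) = 492 \left(5 \cdot 9 \cdot 4 \cdot 2 + 345\right) = 492 \left(45 \cdot 4 \cdot 2 + 345\right) = 492 \left(180 \cdot 2 + 345\right) = 492 \left(360 + 345\right) = 492 \cdot 705 = 346860$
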